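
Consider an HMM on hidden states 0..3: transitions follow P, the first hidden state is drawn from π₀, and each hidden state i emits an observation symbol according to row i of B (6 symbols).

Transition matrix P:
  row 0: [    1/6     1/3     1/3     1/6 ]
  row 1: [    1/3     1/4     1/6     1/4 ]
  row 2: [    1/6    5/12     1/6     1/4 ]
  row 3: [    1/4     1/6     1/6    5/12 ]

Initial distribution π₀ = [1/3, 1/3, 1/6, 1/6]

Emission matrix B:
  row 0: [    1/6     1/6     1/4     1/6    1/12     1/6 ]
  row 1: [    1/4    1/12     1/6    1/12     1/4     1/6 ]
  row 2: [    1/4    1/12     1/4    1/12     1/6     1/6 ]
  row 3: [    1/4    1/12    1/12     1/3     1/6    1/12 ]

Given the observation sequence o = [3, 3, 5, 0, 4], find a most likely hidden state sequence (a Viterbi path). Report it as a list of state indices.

t=0: δ = [5.556e-02, 2.778e-02, 1.389e-02, 5.556e-02]  (obs o_0=3)
t=1: δ = [2.315e-03, 1.543e-03, 1.543e-03, 7.716e-03]  ψ = [3, 0, 0, 3]  (obs o_1=3)
t=2: δ = [3.215e-04, 2.143e-04, 2.143e-04, 2.679e-04]  ψ = [3, 3, 3, 3]  (obs o_2=5)
t=3: δ = [1.191e-05, 2.679e-05, 2.679e-05, 2.791e-05]  ψ = [1, 0, 0, 3]  (obs o_3=0)
t=4: δ = [7.442e-07, 2.791e-06, 7.752e-07, 1.938e-06]  ψ = [1, 2, 3, 3]  (obs o_4=4)
backtrack: best end state = 1; path = [3, 3, 0, 2, 1]

path = [3, 3, 0, 2, 1]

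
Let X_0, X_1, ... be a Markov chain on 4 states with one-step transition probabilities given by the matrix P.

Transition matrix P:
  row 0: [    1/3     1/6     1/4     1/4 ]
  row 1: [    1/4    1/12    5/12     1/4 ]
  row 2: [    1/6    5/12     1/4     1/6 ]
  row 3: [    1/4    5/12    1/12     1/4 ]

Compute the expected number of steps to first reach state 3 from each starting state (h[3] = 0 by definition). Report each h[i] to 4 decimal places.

h = [4.4226, 4.4816, 4.8059, 0.0000]

First-step conditioning: h[3] = 0; for i ≠ 3, h[i] = 1 + Σ_k P[i][k]·h[k].
  h[0] = 1 + 1/3·h[0] + 1/6·h[1] + 1/4·h[2]
  h[1] = 1 + 1/4·h[0] + 1/12·h[1] + 5/12·h[2]
  h[2] = 1 + 1/6·h[0] + 5/12·h[1] + 1/4·h[2]
Solving the 3×3 linear system over states ≠ 3 gives exactly h = [1800/407, 1824/407, 1956/407, 0] (h[3] = 0 is the target).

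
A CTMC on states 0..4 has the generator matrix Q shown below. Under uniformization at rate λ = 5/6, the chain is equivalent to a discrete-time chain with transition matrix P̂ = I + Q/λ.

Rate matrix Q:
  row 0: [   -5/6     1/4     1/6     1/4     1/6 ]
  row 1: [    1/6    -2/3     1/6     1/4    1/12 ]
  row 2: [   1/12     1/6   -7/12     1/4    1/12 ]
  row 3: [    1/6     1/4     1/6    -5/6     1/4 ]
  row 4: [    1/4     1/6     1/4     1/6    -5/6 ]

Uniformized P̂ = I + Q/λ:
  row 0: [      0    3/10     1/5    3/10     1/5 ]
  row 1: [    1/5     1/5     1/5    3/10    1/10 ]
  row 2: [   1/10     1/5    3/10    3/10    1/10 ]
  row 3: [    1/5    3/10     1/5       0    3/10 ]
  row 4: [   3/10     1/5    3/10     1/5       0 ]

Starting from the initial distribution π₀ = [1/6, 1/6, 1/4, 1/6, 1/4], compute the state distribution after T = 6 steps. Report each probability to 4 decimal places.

π = [0.1589, 0.2379, 0.2384, 0.2196, 0.1453]

t=0: π = [0.1667, 0.1667, 0.2500, 0.1667, 0.2500]
t=1: π = [0.1667, 0.2333, 0.2500, 0.2250, 0.1250]
t=2: π = [0.1542, 0.2392, 0.2375, 0.2200, 0.1492]
t=3: π = [0.1603, 0.2374, 0.2387, 0.2191, 0.1445]
t=4: π = [0.1585, 0.2379, 0.2383, 0.2198, 0.1454]
t=5: π = [0.1590, 0.2378, 0.2384, 0.2195, 0.1453]
t=6: π = [0.1589, 0.2379, 0.2384, 0.2196, 0.1453]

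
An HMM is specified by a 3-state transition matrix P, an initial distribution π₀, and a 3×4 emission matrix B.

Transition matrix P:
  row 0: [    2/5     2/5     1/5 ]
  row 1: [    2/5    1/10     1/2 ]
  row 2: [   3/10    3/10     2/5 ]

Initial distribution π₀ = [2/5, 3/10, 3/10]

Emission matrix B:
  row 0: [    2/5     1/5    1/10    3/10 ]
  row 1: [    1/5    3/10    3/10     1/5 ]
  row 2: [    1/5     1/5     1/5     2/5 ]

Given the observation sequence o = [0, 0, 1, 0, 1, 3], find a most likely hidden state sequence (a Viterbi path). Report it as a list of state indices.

path = [0, 0, 1, 0, 1, 2]

t=0: δ = [1.600e-01, 6.000e-02, 6.000e-02]  (obs o_0=0)
t=1: δ = [2.560e-02, 1.280e-02, 6.400e-03]  ψ = [0, 0, 0]  (obs o_1=0)
t=2: δ = [2.048e-03, 3.072e-03, 1.280e-03]  ψ = [0, 0, 1]  (obs o_2=1)
t=3: δ = [4.915e-04, 1.638e-04, 3.072e-04]  ψ = [1, 0, 1]  (obs o_3=0)
t=4: δ = [3.932e-05, 5.898e-05, 2.458e-05]  ψ = [0, 0, 2]  (obs o_4=1)
t=5: δ = [7.078e-06, 3.146e-06, 1.180e-05]  ψ = [1, 0, 1]  (obs o_5=3)
backtrack: best end state = 2; path = [0, 0, 1, 0, 1, 2]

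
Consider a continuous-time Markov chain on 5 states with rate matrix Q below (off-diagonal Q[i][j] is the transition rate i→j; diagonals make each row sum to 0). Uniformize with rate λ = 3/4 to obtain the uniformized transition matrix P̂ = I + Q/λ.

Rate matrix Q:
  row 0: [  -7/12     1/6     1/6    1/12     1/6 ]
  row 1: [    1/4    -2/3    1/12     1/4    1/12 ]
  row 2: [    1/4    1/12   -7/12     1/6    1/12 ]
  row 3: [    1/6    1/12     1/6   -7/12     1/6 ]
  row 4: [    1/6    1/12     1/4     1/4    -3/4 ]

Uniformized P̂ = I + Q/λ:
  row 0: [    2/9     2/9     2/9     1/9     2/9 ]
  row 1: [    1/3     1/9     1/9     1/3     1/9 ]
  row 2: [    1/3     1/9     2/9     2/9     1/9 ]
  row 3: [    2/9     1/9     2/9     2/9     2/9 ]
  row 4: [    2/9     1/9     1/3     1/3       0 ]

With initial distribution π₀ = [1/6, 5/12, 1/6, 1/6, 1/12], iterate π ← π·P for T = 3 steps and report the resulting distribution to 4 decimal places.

π = [0.2629, 0.1397, 0.2237, 0.2269, 0.1468]

t=0: π = [0.1667, 0.4167, 0.1667, 0.1667, 0.0833]
t=1: π = [0.2870, 0.1296, 0.1852, 0.2593, 0.1389]
t=2: π = [0.2572, 0.1430, 0.2233, 0.2202, 0.1564]
t=3: π = [0.2629, 0.1397, 0.2237, 0.2269, 0.1468]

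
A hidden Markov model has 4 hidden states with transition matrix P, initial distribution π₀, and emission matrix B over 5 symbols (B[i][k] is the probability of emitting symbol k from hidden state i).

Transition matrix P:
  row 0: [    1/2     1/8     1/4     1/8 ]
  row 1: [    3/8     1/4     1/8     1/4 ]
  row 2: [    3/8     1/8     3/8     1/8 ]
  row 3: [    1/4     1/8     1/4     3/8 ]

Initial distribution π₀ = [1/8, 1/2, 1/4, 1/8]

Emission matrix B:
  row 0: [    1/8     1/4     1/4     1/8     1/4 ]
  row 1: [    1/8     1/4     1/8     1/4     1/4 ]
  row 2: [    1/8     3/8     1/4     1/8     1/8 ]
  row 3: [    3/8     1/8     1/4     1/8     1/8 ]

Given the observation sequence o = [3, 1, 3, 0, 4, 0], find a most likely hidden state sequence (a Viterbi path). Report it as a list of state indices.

t=0: δ = [1.562e-02, 1.250e-01, 3.125e-02, 1.562e-02]  (obs o_0=3)
t=1: δ = [1.172e-02, 7.812e-03, 5.859e-03, 3.906e-03]  ψ = [1, 1, 1, 1]  (obs o_1=1)
t=2: δ = [7.324e-04, 4.883e-04, 3.662e-04, 2.441e-04]  ψ = [0, 1, 0, 1]  (obs o_2=3)
t=3: δ = [4.578e-05, 1.526e-05, 2.289e-05, 4.578e-05]  ψ = [0, 1, 0, 1]  (obs o_3=0)
t=4: δ = [5.722e-06, 1.431e-06, 1.431e-06, 2.146e-06]  ψ = [0, 0, 0, 3]  (obs o_4=4)
t=5: δ = [3.576e-07, 8.941e-08, 1.788e-07, 3.017e-07]  ψ = [0, 0, 0, 3]  (obs o_5=0)
backtrack: best end state = 0; path = [1, 0, 0, 0, 0, 0]

path = [1, 0, 0, 0, 0, 0]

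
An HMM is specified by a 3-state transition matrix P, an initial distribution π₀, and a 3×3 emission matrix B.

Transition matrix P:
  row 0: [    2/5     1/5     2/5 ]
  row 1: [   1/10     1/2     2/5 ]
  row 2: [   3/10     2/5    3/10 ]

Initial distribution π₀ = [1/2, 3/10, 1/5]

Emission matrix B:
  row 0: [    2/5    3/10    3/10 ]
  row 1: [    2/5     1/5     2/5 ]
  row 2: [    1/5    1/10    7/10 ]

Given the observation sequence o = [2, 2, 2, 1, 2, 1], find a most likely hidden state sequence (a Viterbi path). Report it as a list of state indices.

t=0: δ = [1.500e-01, 1.200e-01, 1.400e-01]  (obs o_0=2)
t=1: δ = [1.800e-02, 2.400e-02, 4.200e-02]  ψ = [0, 1, 0]  (obs o_1=2)
t=2: δ = [3.780e-03, 6.720e-03, 8.820e-03]  ψ = [2, 2, 2]  (obs o_2=2)
t=3: δ = [7.938e-04, 7.056e-04, 2.688e-04]  ψ = [2, 2, 1]  (obs o_3=1)
t=4: δ = [9.526e-05, 1.411e-04, 2.223e-04]  ψ = [0, 1, 0]  (obs o_4=2)
t=5: δ = [2.000e-05, 1.778e-05, 6.668e-06]  ψ = [2, 2, 2]  (obs o_5=1)
backtrack: best end state = 0; path = [0, 2, 2, 0, 2, 0]

path = [0, 2, 2, 0, 2, 0]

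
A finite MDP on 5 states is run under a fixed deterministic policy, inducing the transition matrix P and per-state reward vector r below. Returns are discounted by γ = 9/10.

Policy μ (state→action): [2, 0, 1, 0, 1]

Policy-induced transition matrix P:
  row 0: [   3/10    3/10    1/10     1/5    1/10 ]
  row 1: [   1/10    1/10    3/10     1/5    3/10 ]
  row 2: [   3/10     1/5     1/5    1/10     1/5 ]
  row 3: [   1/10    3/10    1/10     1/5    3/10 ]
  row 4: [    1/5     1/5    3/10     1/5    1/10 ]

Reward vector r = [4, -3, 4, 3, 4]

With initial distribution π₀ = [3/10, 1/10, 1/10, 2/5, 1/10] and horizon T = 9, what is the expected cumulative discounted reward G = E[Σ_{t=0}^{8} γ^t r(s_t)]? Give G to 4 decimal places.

t=0: π = [0.3000, 0.1000, 0.1000, 0.4000, 0.1000], E[r] = 2.9000, γ^t·E[r] = 2.900000, running G = 2.900000
t=1: π = [0.1900, 0.2600, 0.1500, 0.1900, 0.2100], E[r] = 1.9900, γ^t·E[r] = 1.791000, running G = 4.691000
t=2: π = [0.1890, 0.2120, 0.2090, 0.1850, 0.2050], E[r] = 2.3310, γ^t·E[r] = 1.888110, running G = 6.579110
t=3: π = [0.2001, 0.2162, 0.2043, 0.1791, 0.2003], E[r] = 2.3075, γ^t·E[r] = 1.682168, running G = 8.261278
t=4: π = [0.2009, 0.2163, 0.2037, 0.1796, 0.1995], E[r] = 2.3063, γ^t·E[r] = 1.513183, running G = 9.774461
t=5: π = [0.2009, 0.2164, 0.2035, 0.1796, 0.1995], E[r] = 2.3054, γ^t·E[r] = 1.361343, running G = 11.135804
t=6: π = [0.2008, 0.2164, 0.2035, 0.1796, 0.1996], E[r] = 2.3055, γ^t·E[r] = 1.225233, running G = 12.361037
t=7: π = [0.2008, 0.2164, 0.2035, 0.1796, 0.1996], E[r] = 2.3055, γ^t·E[r] = 1.102715, running G = 13.463752
t=8: π = [0.2008, 0.2164, 0.2035, 0.1796, 0.1996], E[r] = 2.3055, γ^t·E[r] = 0.992444, running G = 14.456197

G = 14.4562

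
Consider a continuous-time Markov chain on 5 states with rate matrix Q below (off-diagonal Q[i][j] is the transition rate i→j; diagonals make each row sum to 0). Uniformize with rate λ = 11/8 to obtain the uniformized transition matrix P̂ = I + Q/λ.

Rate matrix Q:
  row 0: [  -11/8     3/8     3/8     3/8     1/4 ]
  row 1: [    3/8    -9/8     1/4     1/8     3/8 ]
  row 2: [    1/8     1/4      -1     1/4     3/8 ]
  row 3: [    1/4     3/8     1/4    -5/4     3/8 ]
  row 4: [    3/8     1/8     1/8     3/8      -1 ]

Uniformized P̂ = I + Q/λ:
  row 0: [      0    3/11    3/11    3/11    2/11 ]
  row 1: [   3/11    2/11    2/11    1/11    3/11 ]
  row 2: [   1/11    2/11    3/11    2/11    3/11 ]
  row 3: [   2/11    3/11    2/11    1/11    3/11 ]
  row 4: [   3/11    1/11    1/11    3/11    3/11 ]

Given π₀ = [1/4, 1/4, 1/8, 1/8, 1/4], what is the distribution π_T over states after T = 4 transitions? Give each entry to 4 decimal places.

t=0: π = [0.2500, 0.2500, 0.1250, 0.1250, 0.2500]
t=1: π = [0.1705, 0.1932, 0.1932, 0.1932, 0.2500]
t=2: π = [0.1736, 0.1921, 0.1921, 0.1849, 0.2572]
t=3: π = [0.1736, 0.1910, 0.1917, 0.1867, 0.2569]
t=4: π = [0.1735, 0.1912, 0.1917, 0.1866, 0.2569]

π = [0.1735, 0.1912, 0.1917, 0.1866, 0.2569]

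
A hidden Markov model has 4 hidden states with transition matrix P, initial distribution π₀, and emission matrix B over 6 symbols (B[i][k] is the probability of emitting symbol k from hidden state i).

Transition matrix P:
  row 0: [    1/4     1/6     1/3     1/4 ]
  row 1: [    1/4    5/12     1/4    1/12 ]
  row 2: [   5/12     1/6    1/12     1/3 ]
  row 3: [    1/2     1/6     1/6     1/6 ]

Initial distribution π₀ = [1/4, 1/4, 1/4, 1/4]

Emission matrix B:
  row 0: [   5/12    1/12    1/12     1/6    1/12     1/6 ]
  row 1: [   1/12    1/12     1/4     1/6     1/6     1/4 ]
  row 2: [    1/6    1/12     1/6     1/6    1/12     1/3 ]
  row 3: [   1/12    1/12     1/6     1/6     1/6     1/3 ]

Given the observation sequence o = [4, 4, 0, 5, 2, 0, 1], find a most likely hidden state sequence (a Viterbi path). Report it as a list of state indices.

path = [1, 1, 0, 2, 3, 0, 2]

t=0: δ = [2.083e-02, 4.167e-02, 2.083e-02, 4.167e-02]  (obs o_0=4)
t=1: δ = [1.736e-03, 2.894e-03, 8.681e-04, 1.157e-03]  ψ = [3, 1, 1, 2]  (obs o_1=4)
t=2: δ = [3.014e-04, 1.005e-04, 1.206e-04, 3.617e-05]  ψ = [1, 1, 1, 0]  (obs o_2=0)
t=3: δ = [1.256e-05, 1.256e-05, 3.349e-05, 2.512e-05]  ψ = [0, 0, 0, 0]  (obs o_3=5)
t=4: δ = [1.163e-06, 1.395e-06, 6.977e-07, 1.861e-06]  ψ = [2, 2, 0, 2]  (obs o_4=2)
t=5: δ = [3.876e-07, 4.845e-08, 6.460e-08, 2.584e-08]  ψ = [3, 1, 0, 3]  (obs o_5=0)
t=6: δ = [8.075e-09, 5.384e-09, 1.077e-08, 8.075e-09]  ψ = [0, 0, 0, 0]  (obs o_6=1)
backtrack: best end state = 2; path = [1, 1, 0, 2, 3, 0, 2]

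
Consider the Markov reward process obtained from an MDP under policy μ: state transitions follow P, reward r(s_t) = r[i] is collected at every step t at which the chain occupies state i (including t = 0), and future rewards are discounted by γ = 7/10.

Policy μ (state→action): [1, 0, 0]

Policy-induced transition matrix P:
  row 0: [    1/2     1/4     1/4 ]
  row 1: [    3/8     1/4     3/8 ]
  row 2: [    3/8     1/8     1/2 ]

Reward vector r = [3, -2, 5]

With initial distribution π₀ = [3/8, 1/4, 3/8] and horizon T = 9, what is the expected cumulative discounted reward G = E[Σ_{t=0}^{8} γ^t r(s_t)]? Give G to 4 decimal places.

G = 8.4871

t=0: π = [0.3750, 0.2500, 0.3750], E[r] = 2.5000, γ^t·E[r] = 2.500000, running G = 2.500000
t=1: π = [0.4219, 0.2031, 0.3750], E[r] = 2.7344, γ^t·E[r] = 1.914063, running G = 4.414063
t=2: π = [0.4277, 0.2031, 0.3691], E[r] = 2.7227, γ^t·E[r] = 1.334102, running G = 5.748164
t=3: π = [0.4285, 0.2039, 0.3677], E[r] = 2.7161, γ^t·E[r] = 0.931610, running G = 6.679774
t=4: π = [0.4286, 0.2040, 0.3674], E[r] = 2.7146, γ^t·E[r] = 0.651775, running G = 7.331550
t=5: π = [0.4286, 0.2041, 0.3674], E[r] = 2.7143, γ^t·E[r] = 0.456199, running G = 7.787748
t=6: π = [0.4286, 0.2041, 0.3673], E[r] = 2.7143, γ^t·E[r] = 0.319334, running G = 8.107082
t=7: π = [0.4286, 0.2041, 0.3673], E[r] = 2.7143, γ^t·E[r] = 0.223533, running G = 8.330615
t=8: π = [0.4286, 0.2041, 0.3673], E[r] = 2.7143, γ^t·E[r] = 0.156473, running G = 8.487088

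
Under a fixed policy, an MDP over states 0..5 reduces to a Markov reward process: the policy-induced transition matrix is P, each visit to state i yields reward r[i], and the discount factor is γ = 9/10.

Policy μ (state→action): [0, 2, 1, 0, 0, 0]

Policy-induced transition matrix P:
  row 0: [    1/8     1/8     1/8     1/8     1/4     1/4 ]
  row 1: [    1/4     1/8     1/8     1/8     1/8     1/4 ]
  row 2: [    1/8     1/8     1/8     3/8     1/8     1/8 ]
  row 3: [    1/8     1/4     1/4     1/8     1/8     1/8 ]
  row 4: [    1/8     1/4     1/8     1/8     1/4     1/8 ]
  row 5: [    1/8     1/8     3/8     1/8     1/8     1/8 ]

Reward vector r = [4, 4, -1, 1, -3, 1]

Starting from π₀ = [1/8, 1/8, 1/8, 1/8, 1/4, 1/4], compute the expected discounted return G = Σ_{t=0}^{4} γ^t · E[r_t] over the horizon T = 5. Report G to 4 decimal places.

t=0: π = [0.1250, 0.1250, 0.1250, 0.1250, 0.2500, 0.2500], E[r] = 0.5000, γ^t·E[r] = 0.500000, running G = 0.500000
t=1: π = [0.1406, 0.1719, 0.2031, 0.1563, 0.1719, 0.1563], E[r] = 0.8438, γ^t·E[r] = 0.759375, running G = 1.259375
t=2: π = [0.1465, 0.1660, 0.1836, 0.1758, 0.1641, 0.1641], E[r] = 0.9141, γ^t·E[r] = 0.740391, running G = 1.999766
t=3: π = [0.1458, 0.1675, 0.1880, 0.1709, 0.1638, 0.1641], E[r] = 0.9084, γ^t·E[r] = 0.662258, running G = 2.662024
t=4: π = [0.1459, 0.1668, 0.1874, 0.1720, 0.1637, 0.1642], E[r] = 0.9088, γ^t·E[r] = 0.596252, running G = 3.258276

G = 3.2583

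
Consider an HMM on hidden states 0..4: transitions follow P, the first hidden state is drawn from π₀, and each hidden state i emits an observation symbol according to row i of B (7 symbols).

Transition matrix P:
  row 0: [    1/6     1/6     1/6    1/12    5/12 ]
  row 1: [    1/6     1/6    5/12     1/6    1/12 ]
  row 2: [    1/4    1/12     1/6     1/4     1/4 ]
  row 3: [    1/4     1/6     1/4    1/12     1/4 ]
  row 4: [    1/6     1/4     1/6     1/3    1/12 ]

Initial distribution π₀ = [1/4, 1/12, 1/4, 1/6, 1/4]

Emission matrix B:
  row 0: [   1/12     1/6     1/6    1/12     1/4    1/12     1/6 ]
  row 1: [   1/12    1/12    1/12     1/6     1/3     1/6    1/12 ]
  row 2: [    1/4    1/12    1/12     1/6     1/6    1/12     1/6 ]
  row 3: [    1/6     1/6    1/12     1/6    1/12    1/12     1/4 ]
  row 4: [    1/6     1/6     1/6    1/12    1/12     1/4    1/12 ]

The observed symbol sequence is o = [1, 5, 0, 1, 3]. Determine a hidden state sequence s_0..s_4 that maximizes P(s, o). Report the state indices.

path = [0, 4, 3, 4, 3]

t=0: δ = [4.167e-02, 6.944e-03, 2.083e-02, 2.778e-02, 4.167e-02]  (obs o_0=1)
t=1: δ = [5.787e-04, 1.736e-03, 5.787e-04, 1.157e-03, 4.340e-03]  ψ = [0, 4, 0, 4, 0]  (obs o_1=5)
t=2: δ = [6.028e-05, 9.042e-05, 1.808e-04, 2.411e-04, 6.028e-05]  ψ = [4, 4, 1, 4, 4]  (obs o_2=0)
t=3: δ = [1.005e-05, 3.349e-06, 5.023e-06, 7.535e-06, 1.005e-05]  ψ = [3, 3, 3, 2, 3]  (obs o_3=1)
t=4: δ = [1.570e-07, 4.186e-07, 3.140e-07, 5.582e-07, 3.489e-07]  ψ = [3, 4, 3, 4, 0]  (obs o_4=3)
backtrack: best end state = 3; path = [0, 4, 3, 4, 3]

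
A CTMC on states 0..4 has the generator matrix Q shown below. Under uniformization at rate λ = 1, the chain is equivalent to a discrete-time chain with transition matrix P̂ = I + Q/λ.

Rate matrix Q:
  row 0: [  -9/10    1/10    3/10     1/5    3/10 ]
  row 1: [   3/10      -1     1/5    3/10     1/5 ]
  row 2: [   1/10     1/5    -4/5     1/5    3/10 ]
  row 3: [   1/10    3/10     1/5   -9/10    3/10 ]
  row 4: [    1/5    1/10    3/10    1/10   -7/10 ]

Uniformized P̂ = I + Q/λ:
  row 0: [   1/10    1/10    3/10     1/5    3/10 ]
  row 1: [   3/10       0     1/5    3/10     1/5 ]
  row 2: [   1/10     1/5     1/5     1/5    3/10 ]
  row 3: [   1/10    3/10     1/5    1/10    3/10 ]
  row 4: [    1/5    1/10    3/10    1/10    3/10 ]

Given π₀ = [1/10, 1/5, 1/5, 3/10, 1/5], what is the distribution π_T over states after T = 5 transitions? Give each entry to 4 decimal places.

π = [0.1573, 0.1439, 0.2443, 0.1689, 0.2856]

t=0: π = [0.1000, 0.2000, 0.2000, 0.3000, 0.2000]
t=1: π = [0.1600, 0.1600, 0.2300, 0.1700, 0.2800]
t=2: π = [0.1600, 0.1410, 0.2440, 0.1710, 0.2840]
t=3: π = [0.1566, 0.1445, 0.2444, 0.1686, 0.2859]
t=4: π = [0.1575, 0.1437, 0.2443, 0.1690, 0.2856]
t=5: π = [0.1573, 0.1439, 0.2443, 0.1689, 0.2856]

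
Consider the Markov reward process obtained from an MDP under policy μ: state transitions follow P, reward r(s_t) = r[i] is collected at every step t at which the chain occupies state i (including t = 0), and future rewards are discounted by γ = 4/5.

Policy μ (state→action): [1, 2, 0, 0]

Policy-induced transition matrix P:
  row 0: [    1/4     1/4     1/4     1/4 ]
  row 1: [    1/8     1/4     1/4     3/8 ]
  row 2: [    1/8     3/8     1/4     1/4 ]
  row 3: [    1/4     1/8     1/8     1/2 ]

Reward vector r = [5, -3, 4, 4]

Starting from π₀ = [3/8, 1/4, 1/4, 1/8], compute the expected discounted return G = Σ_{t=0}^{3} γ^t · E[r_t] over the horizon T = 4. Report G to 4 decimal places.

G = 7.4098

t=0: π = [0.3750, 0.2500, 0.2500, 0.1250], E[r] = 2.6250, γ^t·E[r] = 2.625000, running G = 2.625000
t=1: π = [0.1875, 0.2656, 0.2344, 0.3125], E[r] = 2.3281, γ^t·E[r] = 1.862500, running G = 4.487500
t=2: π = [0.1875, 0.2402, 0.2109, 0.3613], E[r] = 2.5059, γ^t·E[r] = 1.603750, running G = 6.091250
t=3: π = [0.1936, 0.2312, 0.2048, 0.3704], E[r] = 2.5752, γ^t·E[r] = 1.318500, running G = 7.409750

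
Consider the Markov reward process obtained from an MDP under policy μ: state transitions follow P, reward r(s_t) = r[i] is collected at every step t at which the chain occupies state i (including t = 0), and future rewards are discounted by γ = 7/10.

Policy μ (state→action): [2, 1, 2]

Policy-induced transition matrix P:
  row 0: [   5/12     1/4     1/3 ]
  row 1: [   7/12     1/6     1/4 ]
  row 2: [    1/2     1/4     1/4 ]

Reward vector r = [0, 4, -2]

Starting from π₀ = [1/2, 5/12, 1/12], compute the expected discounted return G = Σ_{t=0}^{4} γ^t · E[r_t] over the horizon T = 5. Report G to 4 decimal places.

t=0: π = [0.5000, 0.4167, 0.0833], E[r] = 1.5000, γ^t·E[r] = 1.500000, running G = 1.500000
t=1: π = [0.4931, 0.2153, 0.2917], E[r] = 0.2778, γ^t·E[r] = 0.194444, running G = 1.694444
t=2: π = [0.4769, 0.2321, 0.2911], E[r] = 0.3461, γ^t·E[r] = 0.169572, running G = 1.864016
t=3: π = [0.4796, 0.2307, 0.2897], E[r] = 0.3432, γ^t·E[r] = 0.117708, running G = 1.981724
t=4: π = [0.4793, 0.2308, 0.2900], E[r] = 0.3432, γ^t·E[r] = 0.082397, running G = 2.064121

G = 2.0641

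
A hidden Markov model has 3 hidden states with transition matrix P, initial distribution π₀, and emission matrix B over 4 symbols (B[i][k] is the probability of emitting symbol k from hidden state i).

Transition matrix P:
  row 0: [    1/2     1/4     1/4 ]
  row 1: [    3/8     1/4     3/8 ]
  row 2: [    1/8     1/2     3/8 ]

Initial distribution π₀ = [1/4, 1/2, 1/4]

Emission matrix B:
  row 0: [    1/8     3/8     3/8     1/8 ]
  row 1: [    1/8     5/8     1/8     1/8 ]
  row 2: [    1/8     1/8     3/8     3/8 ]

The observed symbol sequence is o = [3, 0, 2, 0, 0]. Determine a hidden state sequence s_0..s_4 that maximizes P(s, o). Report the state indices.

t=0: δ = [3.125e-02, 6.250e-02, 9.375e-02]  (obs o_0=3)
t=1: δ = [2.930e-03, 5.859e-03, 4.395e-03]  ψ = [1, 2, 2]  (obs o_1=0)
t=2: δ = [8.240e-04, 2.747e-04, 8.240e-04]  ψ = [1, 2, 1]  (obs o_2=2)
t=3: δ = [5.150e-05, 5.150e-05, 3.862e-05]  ψ = [0, 2, 2]  (obs o_3=0)
t=4: δ = [3.219e-06, 2.414e-06, 2.414e-06]  ψ = [0, 2, 1]  (obs o_4=0)
backtrack: best end state = 0; path = [2, 1, 0, 0, 0]

path = [2, 1, 0, 0, 0]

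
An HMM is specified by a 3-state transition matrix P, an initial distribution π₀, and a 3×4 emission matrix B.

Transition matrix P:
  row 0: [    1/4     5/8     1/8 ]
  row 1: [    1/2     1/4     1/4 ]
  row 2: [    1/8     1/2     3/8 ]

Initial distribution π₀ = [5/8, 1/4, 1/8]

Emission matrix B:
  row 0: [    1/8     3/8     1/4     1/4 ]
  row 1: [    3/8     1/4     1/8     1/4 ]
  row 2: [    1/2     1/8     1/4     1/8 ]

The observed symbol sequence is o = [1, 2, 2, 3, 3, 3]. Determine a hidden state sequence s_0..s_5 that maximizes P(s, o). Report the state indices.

path = [0, 1, 0, 1, 0, 1]

t=0: δ = [2.344e-01, 6.250e-02, 1.562e-02]  (obs o_0=1)
t=1: δ = [1.465e-02, 1.831e-02, 7.324e-03]  ψ = [0, 0, 0]  (obs o_1=2)
t=2: δ = [2.289e-03, 1.144e-03, 1.144e-03]  ψ = [1, 0, 1]  (obs o_2=2)
t=3: δ = [1.431e-04, 3.576e-04, 5.364e-05]  ψ = [0, 0, 2]  (obs o_3=3)
t=4: δ = [4.470e-05, 2.235e-05, 1.118e-05]  ψ = [1, 0, 1]  (obs o_4=3)
t=5: δ = [2.794e-06, 6.985e-06, 6.985e-07]  ψ = [0, 0, 0]  (obs o_5=3)
backtrack: best end state = 1; path = [0, 1, 0, 1, 0, 1]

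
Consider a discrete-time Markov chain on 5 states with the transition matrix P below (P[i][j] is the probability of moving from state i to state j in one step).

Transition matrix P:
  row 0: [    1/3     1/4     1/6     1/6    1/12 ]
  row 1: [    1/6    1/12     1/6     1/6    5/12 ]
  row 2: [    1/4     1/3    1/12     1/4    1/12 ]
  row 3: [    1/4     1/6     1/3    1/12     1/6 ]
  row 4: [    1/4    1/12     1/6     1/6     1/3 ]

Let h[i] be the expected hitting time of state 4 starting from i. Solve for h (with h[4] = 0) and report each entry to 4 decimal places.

First-step conditioning: h[4] = 0; for i ≠ 4, h[i] = 1 + Σ_k P[i][k]·h[k].
  h[0] = 1 + 1/3·h[0] + 1/4·h[1] + 1/6·h[2] + 1/6·h[3]
  h[1] = 1 + 1/6·h[0] + 1/12·h[1] + 1/6·h[2] + 1/6·h[3]
  h[2] = 1 + 1/4·h[0] + 1/3·h[1] + 1/12·h[2] + 1/4·h[3]
  h[3] = 1 + 1/4·h[0] + 1/6·h[1] + 1/3·h[2] + 1/12·h[3]
Solving the 4×4 linear system over states ≠ 4 gives exactly h = [14028/2371, 10020/2371, 13656/2371, 13200/2371, 0] (h[4] = 0 is the target).

h = [5.9165, 4.2261, 5.7596, 5.5673, 0.0000]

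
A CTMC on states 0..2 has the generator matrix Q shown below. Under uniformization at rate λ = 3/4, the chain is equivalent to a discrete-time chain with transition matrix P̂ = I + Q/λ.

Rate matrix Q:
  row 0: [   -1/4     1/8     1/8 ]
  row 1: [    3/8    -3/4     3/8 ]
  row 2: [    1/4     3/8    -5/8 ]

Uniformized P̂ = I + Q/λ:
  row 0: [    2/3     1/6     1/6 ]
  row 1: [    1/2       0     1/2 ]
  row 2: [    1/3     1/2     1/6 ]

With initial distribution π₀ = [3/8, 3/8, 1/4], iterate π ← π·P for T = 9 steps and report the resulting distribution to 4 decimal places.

π = [0.5526, 0.2105, 0.2369]

t=0: π = [0.3750, 0.3750, 0.2500]
t=1: π = [0.5208, 0.1875, 0.2917]
t=2: π = [0.5382, 0.2326, 0.2292]
t=3: π = [0.5515, 0.2043, 0.2442]
t=4: π = [0.5512, 0.2140, 0.2348]
t=5: π = [0.5527, 0.2092, 0.2380]
t=6: π = [0.5525, 0.2111, 0.2364]
t=7: π = [0.5527, 0.2103, 0.2370]
t=8: π = [0.5526, 0.2106, 0.2368]
t=9: π = [0.5526, 0.2105, 0.2369]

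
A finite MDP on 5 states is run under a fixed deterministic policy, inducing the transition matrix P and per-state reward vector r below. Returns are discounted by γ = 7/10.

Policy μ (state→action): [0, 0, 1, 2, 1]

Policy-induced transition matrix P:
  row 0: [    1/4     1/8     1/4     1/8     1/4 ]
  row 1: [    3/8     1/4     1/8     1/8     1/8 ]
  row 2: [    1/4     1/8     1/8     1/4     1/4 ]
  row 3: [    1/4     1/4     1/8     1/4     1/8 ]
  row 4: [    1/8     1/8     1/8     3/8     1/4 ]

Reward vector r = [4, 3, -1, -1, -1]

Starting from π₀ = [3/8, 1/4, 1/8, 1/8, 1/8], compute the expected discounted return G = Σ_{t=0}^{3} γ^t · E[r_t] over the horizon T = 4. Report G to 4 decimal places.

G = 3.3486

t=0: π = [0.3750, 0.2500, 0.1250, 0.1250, 0.1250], E[r] = 1.8750, γ^t·E[r] = 1.875000, running G = 1.875000
t=1: π = [0.2656, 0.1719, 0.1719, 0.1875, 0.2031], E[r] = 1.0156, γ^t·E[r] = 0.710938, running G = 2.585938
t=2: π = [0.2461, 0.1699, 0.1582, 0.2207, 0.2051], E[r] = 0.9102, γ^t·E[r] = 0.445977, running G = 3.031914
t=3: π = [0.2456, 0.1738, 0.1558, 0.2236, 0.2012], E[r] = 0.9233, γ^t·E[r] = 0.316706, running G = 3.348620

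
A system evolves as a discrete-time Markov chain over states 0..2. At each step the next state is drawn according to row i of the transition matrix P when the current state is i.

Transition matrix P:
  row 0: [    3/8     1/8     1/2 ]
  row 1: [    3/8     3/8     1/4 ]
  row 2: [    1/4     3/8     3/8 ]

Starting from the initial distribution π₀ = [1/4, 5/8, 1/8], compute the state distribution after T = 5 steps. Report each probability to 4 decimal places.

t=0: π = [0.2500, 0.6250, 0.1250]
t=1: π = [0.3594, 0.3125, 0.3281]
t=2: π = [0.3340, 0.2852, 0.3809]
t=3: π = [0.3274, 0.2915, 0.3811]
t=4: π = [0.3274, 0.2932, 0.3795]
t=5: π = [0.3276, 0.2932, 0.3793]

π = [0.3276, 0.2932, 0.3793]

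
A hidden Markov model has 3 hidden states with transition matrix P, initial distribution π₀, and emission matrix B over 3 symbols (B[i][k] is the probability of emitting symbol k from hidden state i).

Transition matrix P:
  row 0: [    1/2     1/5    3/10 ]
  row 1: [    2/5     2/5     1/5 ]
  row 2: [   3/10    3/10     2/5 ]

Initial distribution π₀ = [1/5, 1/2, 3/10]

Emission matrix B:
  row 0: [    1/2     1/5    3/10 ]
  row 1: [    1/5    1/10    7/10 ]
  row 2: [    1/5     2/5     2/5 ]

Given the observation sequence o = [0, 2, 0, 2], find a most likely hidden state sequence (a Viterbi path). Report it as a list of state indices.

path = [1, 1, 0, 0]

t=0: δ = [1.000e-01, 1.000e-01, 6.000e-02]  (obs o_0=0)
t=1: δ = [1.500e-02, 2.800e-02, 1.200e-02]  ψ = [0, 1, 0]  (obs o_1=2)
t=2: δ = [5.600e-03, 2.240e-03, 1.120e-03]  ψ = [1, 1, 1]  (obs o_2=0)
t=3: δ = [8.400e-04, 7.840e-04, 6.720e-04]  ψ = [0, 0, 0]  (obs o_3=2)
backtrack: best end state = 0; path = [1, 1, 0, 0]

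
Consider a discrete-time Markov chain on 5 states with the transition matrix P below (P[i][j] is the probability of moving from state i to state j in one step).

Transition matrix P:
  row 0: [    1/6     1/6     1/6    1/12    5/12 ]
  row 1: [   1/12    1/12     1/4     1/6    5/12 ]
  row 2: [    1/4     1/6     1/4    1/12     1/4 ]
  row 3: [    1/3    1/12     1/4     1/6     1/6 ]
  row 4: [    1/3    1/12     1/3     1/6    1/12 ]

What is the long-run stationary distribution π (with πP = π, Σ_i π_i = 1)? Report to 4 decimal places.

Balance equations π_j = Σ_i π_i·P[i][j]:
  π_0 = 1/6·π_0 + 1/12·π_1 + 1/4·π_2 + 1/3·π_3 + 1/3·π_4
  π_1 = 1/6·π_0 + 1/12·π_1 + 1/6·π_2 + 1/12·π_3 + 1/12·π_4
  π_2 = 1/6·π_0 + 1/4·π_1 + 1/4·π_2 + 1/4·π_3 + 1/3·π_4
  π_3 = 1/12·π_0 + 1/6·π_1 + 1/12·π_2 + 1/6·π_3 + 1/6·π_4
  normalize: π_0 + π_1 + π_2 + π_3 + π_4 = 1
Solving the linear system gives exactly π = [705/2924, 1091/8772, 735/2924, 551/4386, 753/2924].

π = [0.2411, 0.1244, 0.2514, 0.1256, 0.2575]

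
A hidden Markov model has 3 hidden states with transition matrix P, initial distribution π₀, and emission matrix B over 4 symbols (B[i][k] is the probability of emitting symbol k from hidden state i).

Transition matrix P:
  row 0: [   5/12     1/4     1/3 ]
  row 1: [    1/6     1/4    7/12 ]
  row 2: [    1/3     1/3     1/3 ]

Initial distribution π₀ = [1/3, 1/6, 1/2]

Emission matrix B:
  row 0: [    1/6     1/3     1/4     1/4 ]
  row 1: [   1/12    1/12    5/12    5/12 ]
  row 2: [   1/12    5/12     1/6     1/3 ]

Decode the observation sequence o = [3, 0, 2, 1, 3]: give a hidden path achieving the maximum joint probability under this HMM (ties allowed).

t=0: δ = [8.333e-02, 6.944e-02, 1.667e-01]  (obs o_0=3)
t=1: δ = [9.259e-03, 4.630e-03, 4.630e-03]  ψ = [2, 2, 2]  (obs o_1=0)
t=2: δ = [9.645e-04, 9.645e-04, 5.144e-04]  ψ = [0, 0, 0]  (obs o_2=2)
t=3: δ = [1.340e-04, 2.009e-05, 2.344e-04]  ψ = [0, 0, 1]  (obs o_3=1)
t=4: δ = [1.954e-05, 3.256e-05, 2.605e-05]  ψ = [2, 2, 2]  (obs o_4=3)
backtrack: best end state = 1; path = [2, 0, 1, 2, 1]

path = [2, 0, 1, 2, 1]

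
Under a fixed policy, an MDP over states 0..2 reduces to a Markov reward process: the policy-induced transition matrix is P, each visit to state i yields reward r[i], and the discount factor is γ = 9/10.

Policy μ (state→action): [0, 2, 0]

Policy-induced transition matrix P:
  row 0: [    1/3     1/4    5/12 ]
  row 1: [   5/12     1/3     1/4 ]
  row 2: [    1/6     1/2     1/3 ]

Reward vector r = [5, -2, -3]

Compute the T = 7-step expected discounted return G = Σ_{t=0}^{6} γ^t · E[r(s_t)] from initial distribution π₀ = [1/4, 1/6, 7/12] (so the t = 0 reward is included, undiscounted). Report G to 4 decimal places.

t=0: π = [0.2500, 0.1667, 0.5833], E[r] = -0.8333, γ^t·E[r] = -0.833333, running G = -0.833333
t=1: π = [0.2500, 0.4097, 0.3403], E[r] = -0.5903, γ^t·E[r] = -0.531250, running G = -1.364583
t=2: π = [0.3108, 0.3692, 0.3200], E[r] = -0.1447, γ^t·E[r] = -0.117188, running G = -1.481771
t=3: π = [0.3108, 0.3608, 0.3285], E[r] = -0.1531, γ^t·E[r] = -0.111621, running G = -1.593392
t=4: π = [0.3087, 0.3622, 0.3292], E[r] = -0.1686, γ^t·E[r] = -0.110610, running G = -1.704002
t=5: π = [0.3087, 0.3625, 0.3289], E[r] = -0.1683, γ^t·E[r] = -0.099376, running G = -1.803379
t=6: π = [0.3087, 0.3624, 0.3288], E[r] = -0.1678, γ^t·E[r] = -0.089153, running G = -1.892532

G = -1.8925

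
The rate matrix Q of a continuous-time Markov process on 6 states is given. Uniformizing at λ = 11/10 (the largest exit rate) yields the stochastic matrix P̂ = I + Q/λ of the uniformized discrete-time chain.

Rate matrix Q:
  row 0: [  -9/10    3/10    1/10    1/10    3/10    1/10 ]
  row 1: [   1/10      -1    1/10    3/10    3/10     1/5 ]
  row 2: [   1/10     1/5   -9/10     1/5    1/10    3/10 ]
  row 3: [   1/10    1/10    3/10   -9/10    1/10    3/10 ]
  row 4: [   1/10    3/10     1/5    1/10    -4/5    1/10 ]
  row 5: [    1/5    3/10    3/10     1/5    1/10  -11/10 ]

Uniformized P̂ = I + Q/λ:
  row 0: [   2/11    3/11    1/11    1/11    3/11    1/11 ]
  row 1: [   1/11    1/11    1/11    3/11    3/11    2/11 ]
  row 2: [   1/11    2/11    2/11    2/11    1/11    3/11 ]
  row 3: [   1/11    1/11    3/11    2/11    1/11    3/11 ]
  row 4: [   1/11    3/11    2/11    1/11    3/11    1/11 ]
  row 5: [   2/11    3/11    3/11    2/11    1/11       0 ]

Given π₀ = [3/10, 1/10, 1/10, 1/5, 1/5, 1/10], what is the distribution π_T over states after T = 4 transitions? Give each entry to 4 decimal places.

t=0: π = [0.3000, 0.1000, 0.1000, 0.2000, 0.2000, 0.1000]
t=1: π = [0.1273, 0.2091, 0.1727, 0.1455, 0.2000, 0.1455]
t=2: π = [0.1157, 0.1926, 0.1777, 0.1711, 0.1884, 0.1545]
t=3: π = [0.1155, 0.1905, 0.1834, 0.1717, 0.1812, 0.1578]
t=4: π = [0.1158, 0.1902, 0.1840, 0.1722, 0.1795, 0.1584]

π = [0.1158, 0.1902, 0.1840, 0.1722, 0.1795, 0.1584]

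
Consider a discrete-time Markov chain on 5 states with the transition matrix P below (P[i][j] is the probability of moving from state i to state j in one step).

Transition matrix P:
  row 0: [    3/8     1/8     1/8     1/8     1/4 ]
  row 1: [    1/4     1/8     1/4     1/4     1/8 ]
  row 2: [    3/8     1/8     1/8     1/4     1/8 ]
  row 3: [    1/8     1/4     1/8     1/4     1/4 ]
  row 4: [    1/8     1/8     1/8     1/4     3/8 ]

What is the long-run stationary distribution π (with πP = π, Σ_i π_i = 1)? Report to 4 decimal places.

π = [0.2401, 0.1525, 0.1441, 0.2200, 0.2433]

Balance equations π_j = Σ_i π_i·P[i][j]:
  π_0 = 3/8·π_0 + 1/4·π_1 + 3/8·π_2 + 1/8·π_3 + 1/8·π_4
  π_1 = 1/8·π_0 + 1/8·π_1 + 1/8·π_2 + 1/4·π_3 + 1/8·π_4
  π_2 = 1/8·π_0 + 1/4·π_1 + 1/8·π_2 + 1/8·π_3 + 1/8·π_4
  π_3 = 1/8·π_0 + 1/4·π_1 + 1/4·π_2 + 1/4·π_3 + 1/4·π_4
  normalize: π_0 + π_1 + π_2 + π_3 + π_4 = 1
Solving the linear system gives exactly π = [370/1541, 235/1541, 222/1541, 339/1541, 375/1541].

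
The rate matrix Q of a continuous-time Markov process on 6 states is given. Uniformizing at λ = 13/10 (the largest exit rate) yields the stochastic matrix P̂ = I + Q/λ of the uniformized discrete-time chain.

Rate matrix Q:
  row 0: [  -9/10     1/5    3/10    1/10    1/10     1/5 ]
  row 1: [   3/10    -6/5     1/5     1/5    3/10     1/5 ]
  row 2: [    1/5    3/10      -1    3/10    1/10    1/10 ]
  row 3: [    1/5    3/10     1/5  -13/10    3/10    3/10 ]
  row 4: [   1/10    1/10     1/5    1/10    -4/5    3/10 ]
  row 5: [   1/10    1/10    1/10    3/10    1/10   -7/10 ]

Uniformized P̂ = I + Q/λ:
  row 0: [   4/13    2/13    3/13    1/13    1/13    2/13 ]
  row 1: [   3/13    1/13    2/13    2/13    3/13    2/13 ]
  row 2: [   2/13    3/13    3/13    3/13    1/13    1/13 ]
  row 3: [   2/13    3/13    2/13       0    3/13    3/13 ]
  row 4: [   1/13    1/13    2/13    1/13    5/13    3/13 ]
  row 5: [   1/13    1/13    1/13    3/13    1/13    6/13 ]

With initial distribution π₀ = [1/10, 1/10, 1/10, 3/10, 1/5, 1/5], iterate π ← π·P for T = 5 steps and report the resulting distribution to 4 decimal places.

t=0: π = [0.1000, 0.1000, 0.1000, 0.3000, 0.2000, 0.2000]
t=1: π = [0.1462, 0.1462, 0.1538, 0.1077, 0.2000, 0.2462]
t=2: π = [0.1533, 0.1284, 0.1580, 0.1414, 0.1775, 0.2414]
t=3: π = [0.1551, 0.1348, 0.1592, 0.1374, 0.1731, 0.2405]
t=4: π = [0.1563, 0.1345, 0.1595, 0.1382, 0.1720, 0.2395]
t=5: π = [0.1566, 0.1347, 0.1597, 0.1380, 0.1718, 0.2391]

π = [0.1566, 0.1347, 0.1597, 0.1380, 0.1718, 0.2391]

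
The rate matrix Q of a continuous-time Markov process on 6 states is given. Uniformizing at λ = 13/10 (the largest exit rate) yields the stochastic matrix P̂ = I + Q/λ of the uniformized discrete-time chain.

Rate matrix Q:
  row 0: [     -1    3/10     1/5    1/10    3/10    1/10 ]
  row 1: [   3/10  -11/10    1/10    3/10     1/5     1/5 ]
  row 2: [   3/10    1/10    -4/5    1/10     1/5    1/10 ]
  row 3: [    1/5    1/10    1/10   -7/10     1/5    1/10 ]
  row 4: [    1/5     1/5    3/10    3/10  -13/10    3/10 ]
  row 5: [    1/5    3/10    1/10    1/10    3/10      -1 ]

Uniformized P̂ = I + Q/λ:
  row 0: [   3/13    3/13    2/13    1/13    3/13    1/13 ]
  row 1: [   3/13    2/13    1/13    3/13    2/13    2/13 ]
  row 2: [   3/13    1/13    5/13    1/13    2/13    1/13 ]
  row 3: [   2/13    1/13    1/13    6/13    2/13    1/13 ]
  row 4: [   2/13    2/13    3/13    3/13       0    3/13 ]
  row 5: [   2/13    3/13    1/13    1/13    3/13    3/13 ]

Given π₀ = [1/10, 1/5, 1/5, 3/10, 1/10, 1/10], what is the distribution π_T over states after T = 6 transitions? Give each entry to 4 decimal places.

π = [0.1931, 0.1505, 0.1670, 0.2015, 0.1551, 0.1328]

t=0: π = [0.1000, 0.2000, 0.2000, 0.3000, 0.1000, 0.1000]
t=1: π = [0.1923, 0.1308, 0.1615, 0.2385, 0.1538, 0.1231]
t=2: π = [0.1911, 0.1473, 0.1651, 0.2124, 0.1544, 0.1296]
t=3: π = [0.1926, 0.1495, 0.1662, 0.2051, 0.1548, 0.1320]
t=4: π = [0.1929, 0.1503, 0.1667, 0.2026, 0.1550, 0.1325]
t=5: π = [0.1931, 0.1505, 0.1669, 0.2018, 0.1550, 0.1327]
t=6: π = [0.1931, 0.1505, 0.1670, 0.2015, 0.1551, 0.1328]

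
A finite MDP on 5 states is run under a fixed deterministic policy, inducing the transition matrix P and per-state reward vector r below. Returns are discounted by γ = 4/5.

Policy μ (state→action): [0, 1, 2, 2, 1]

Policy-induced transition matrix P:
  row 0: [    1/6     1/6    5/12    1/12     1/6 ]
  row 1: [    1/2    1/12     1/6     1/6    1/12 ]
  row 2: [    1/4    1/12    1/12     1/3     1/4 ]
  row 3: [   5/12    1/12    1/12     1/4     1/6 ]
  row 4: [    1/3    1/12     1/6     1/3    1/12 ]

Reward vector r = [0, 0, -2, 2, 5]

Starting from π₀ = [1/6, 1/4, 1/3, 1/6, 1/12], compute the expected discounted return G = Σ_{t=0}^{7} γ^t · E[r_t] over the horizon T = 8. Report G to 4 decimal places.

t=0: π = [0.1667, 0.2500, 0.3333, 0.1667, 0.0833], E[r] = 0.0833, γ^t·E[r] = 0.083333, running G = 0.083333
t=1: π = [0.3333, 0.0972, 0.1667, 0.2361, 0.1667], E[r] = 0.9722, γ^t·E[r] = 0.777778, running G = 0.861111
t=2: π = [0.2998, 0.1111, 0.2164, 0.2141, 0.1586], E[r] = 0.7882, γ^t·E[r] = 0.504444, running G = 1.365556
t=3: π = [0.3017, 0.1083, 0.2057, 0.2220, 0.1622], E[r] = 0.8438, γ^t·E[r] = 0.432000, running G = 1.797556
t=4: π = [0.3025, 0.1085, 0.2064, 0.2214, 0.1613], E[r] = 0.8361, γ^t·E[r] = 0.342486, running G = 2.140041
t=5: π = [0.3022, 0.1085, 0.2066, 0.2212, 0.1614], E[r] = 0.8361, γ^t·E[r] = 0.273967, running G = 2.414008
t=6: π = [0.3023, 0.1085, 0.2066, 0.2212, 0.1614], E[r] = 0.8363, γ^t·E[r] = 0.219233, running G = 2.633241
t=7: π = [0.3023, 0.1085, 0.2066, 0.2212, 0.1614], E[r] = 0.8363, γ^t·E[r] = 0.175379, running G = 2.808620

G = 2.8086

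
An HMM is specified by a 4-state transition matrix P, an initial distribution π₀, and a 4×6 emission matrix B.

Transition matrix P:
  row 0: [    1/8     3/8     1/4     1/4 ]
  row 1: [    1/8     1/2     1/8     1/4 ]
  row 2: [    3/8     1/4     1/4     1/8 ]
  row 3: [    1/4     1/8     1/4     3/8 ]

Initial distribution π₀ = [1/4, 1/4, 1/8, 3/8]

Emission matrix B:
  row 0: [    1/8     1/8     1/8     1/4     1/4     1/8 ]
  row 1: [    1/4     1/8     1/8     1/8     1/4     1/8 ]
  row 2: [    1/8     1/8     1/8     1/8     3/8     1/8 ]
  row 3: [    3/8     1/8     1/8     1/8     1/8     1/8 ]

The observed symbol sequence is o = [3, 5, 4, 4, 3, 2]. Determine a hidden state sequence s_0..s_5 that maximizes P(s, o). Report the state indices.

t=0: δ = [6.250e-02, 3.125e-02, 1.562e-02, 4.688e-02]  (obs o_0=3)
t=1: δ = [1.465e-03, 2.930e-03, 1.953e-03, 2.197e-03]  ψ = [3, 0, 0, 3]  (obs o_1=5)
t=2: δ = [1.831e-04, 3.662e-04, 2.060e-04, 1.030e-04]  ψ = [2, 1, 3, 3]  (obs o_2=4)
t=3: δ = [1.931e-05, 4.578e-05, 1.931e-05, 1.144e-05]  ψ = [2, 1, 2, 1]  (obs o_3=4)
t=4: δ = [1.810e-06, 2.861e-06, 7.153e-07, 1.431e-06]  ψ = [2, 1, 1, 1]  (obs o_4=3)
t=5: δ = [4.470e-08, 1.788e-07, 5.658e-08, 8.941e-08]  ψ = [1, 1, 0, 1]  (obs o_5=2)
backtrack: best end state = 1; path = [0, 1, 1, 1, 1, 1]

path = [0, 1, 1, 1, 1, 1]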